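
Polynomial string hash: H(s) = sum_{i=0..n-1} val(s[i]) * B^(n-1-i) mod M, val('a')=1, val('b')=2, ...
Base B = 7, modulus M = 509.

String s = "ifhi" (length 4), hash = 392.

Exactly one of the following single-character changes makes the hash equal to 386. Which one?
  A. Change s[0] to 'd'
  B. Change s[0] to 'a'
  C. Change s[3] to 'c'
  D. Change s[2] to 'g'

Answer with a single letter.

Answer: C

Derivation:
Option A: s[0]='i'->'d', delta=(4-9)*7^3 mod 509 = 321, hash=392+321 mod 509 = 204
Option B: s[0]='i'->'a', delta=(1-9)*7^3 mod 509 = 310, hash=392+310 mod 509 = 193
Option C: s[3]='i'->'c', delta=(3-9)*7^0 mod 509 = 503, hash=392+503 mod 509 = 386 <-- target
Option D: s[2]='h'->'g', delta=(7-8)*7^1 mod 509 = 502, hash=392+502 mod 509 = 385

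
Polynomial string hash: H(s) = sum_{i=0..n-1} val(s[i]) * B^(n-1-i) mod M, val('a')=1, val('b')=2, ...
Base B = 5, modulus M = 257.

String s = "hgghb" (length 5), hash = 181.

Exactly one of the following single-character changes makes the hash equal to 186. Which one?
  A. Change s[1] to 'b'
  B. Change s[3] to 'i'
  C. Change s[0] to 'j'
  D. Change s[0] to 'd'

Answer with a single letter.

Answer: B

Derivation:
Option A: s[1]='g'->'b', delta=(2-7)*5^3 mod 257 = 146, hash=181+146 mod 257 = 70
Option B: s[3]='h'->'i', delta=(9-8)*5^1 mod 257 = 5, hash=181+5 mod 257 = 186 <-- target
Option C: s[0]='h'->'j', delta=(10-8)*5^4 mod 257 = 222, hash=181+222 mod 257 = 146
Option D: s[0]='h'->'d', delta=(4-8)*5^4 mod 257 = 70, hash=181+70 mod 257 = 251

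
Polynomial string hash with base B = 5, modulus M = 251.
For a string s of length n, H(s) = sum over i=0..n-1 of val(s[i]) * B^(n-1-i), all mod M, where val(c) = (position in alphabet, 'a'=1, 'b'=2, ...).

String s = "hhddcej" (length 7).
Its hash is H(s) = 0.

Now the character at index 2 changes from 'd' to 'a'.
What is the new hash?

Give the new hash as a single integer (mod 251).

val('d') = 4, val('a') = 1
Position k = 2, exponent = n-1-k = 4
B^4 mod M = 5^4 mod 251 = 123
Delta = (1 - 4) * 123 mod 251 = 133
New hash = (0 + 133) mod 251 = 133

Answer: 133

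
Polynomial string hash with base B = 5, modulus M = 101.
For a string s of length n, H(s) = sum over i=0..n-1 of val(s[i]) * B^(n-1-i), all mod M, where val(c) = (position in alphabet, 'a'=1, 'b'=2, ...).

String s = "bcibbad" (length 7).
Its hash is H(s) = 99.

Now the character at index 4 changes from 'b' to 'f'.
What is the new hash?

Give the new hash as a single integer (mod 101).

Answer: 98

Derivation:
val('b') = 2, val('f') = 6
Position k = 4, exponent = n-1-k = 2
B^2 mod M = 5^2 mod 101 = 25
Delta = (6 - 2) * 25 mod 101 = 100
New hash = (99 + 100) mod 101 = 98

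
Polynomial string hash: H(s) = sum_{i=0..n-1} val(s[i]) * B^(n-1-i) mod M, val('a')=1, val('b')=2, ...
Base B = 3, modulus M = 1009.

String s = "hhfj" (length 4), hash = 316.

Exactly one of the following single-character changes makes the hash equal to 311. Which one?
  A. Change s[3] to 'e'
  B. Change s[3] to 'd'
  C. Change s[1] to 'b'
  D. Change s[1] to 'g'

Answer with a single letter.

Answer: A

Derivation:
Option A: s[3]='j'->'e', delta=(5-10)*3^0 mod 1009 = 1004, hash=316+1004 mod 1009 = 311 <-- target
Option B: s[3]='j'->'d', delta=(4-10)*3^0 mod 1009 = 1003, hash=316+1003 mod 1009 = 310
Option C: s[1]='h'->'b', delta=(2-8)*3^2 mod 1009 = 955, hash=316+955 mod 1009 = 262
Option D: s[1]='h'->'g', delta=(7-8)*3^2 mod 1009 = 1000, hash=316+1000 mod 1009 = 307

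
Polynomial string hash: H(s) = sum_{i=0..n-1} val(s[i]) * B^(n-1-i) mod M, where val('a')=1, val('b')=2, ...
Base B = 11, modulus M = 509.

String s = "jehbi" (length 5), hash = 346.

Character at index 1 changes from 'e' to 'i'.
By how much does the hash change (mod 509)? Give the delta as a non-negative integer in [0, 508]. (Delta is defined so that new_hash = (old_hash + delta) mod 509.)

Delta formula: (val(new) - val(old)) * B^(n-1-k) mod M
  val('i') - val('e') = 9 - 5 = 4
  B^(n-1-k) = 11^3 mod 509 = 313
  Delta = 4 * 313 mod 509 = 234

Answer: 234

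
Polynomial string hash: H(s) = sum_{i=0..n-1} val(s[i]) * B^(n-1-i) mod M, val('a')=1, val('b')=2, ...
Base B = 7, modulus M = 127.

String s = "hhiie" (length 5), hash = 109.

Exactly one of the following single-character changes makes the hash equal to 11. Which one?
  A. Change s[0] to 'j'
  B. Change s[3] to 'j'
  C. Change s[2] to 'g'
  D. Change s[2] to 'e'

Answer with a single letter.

Option A: s[0]='h'->'j', delta=(10-8)*7^4 mod 127 = 103, hash=109+103 mod 127 = 85
Option B: s[3]='i'->'j', delta=(10-9)*7^1 mod 127 = 7, hash=109+7 mod 127 = 116
Option C: s[2]='i'->'g', delta=(7-9)*7^2 mod 127 = 29, hash=109+29 mod 127 = 11 <-- target
Option D: s[2]='i'->'e', delta=(5-9)*7^2 mod 127 = 58, hash=109+58 mod 127 = 40

Answer: C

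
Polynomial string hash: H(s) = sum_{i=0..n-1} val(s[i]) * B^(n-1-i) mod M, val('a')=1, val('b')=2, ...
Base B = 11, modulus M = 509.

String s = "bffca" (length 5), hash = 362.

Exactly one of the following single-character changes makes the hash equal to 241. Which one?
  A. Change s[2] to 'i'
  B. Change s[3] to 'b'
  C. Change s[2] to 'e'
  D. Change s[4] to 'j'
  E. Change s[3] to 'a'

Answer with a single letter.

Answer: C

Derivation:
Option A: s[2]='f'->'i', delta=(9-6)*11^2 mod 509 = 363, hash=362+363 mod 509 = 216
Option B: s[3]='c'->'b', delta=(2-3)*11^1 mod 509 = 498, hash=362+498 mod 509 = 351
Option C: s[2]='f'->'e', delta=(5-6)*11^2 mod 509 = 388, hash=362+388 mod 509 = 241 <-- target
Option D: s[4]='a'->'j', delta=(10-1)*11^0 mod 509 = 9, hash=362+9 mod 509 = 371
Option E: s[3]='c'->'a', delta=(1-3)*11^1 mod 509 = 487, hash=362+487 mod 509 = 340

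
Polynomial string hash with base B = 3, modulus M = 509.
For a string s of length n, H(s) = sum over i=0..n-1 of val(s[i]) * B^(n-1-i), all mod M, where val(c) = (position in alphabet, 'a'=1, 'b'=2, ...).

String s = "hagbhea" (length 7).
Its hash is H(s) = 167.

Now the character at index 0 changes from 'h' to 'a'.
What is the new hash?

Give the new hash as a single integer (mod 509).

val('h') = 8, val('a') = 1
Position k = 0, exponent = n-1-k = 6
B^6 mod M = 3^6 mod 509 = 220
Delta = (1 - 8) * 220 mod 509 = 496
New hash = (167 + 496) mod 509 = 154

Answer: 154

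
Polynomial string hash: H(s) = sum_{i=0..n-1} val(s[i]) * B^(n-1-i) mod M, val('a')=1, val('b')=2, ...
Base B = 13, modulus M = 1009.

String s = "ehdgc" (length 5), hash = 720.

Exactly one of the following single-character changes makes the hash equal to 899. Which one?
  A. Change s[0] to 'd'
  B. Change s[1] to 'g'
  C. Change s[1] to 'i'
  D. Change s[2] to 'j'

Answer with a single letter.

Option A: s[0]='e'->'d', delta=(4-5)*13^4 mod 1009 = 700, hash=720+700 mod 1009 = 411
Option B: s[1]='h'->'g', delta=(7-8)*13^3 mod 1009 = 830, hash=720+830 mod 1009 = 541
Option C: s[1]='h'->'i', delta=(9-8)*13^3 mod 1009 = 179, hash=720+179 mod 1009 = 899 <-- target
Option D: s[2]='d'->'j', delta=(10-4)*13^2 mod 1009 = 5, hash=720+5 mod 1009 = 725

Answer: C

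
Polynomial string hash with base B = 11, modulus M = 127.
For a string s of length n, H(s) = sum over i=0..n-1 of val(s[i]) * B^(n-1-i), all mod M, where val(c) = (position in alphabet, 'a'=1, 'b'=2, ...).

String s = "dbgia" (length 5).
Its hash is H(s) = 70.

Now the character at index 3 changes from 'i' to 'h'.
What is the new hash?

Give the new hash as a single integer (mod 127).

val('i') = 9, val('h') = 8
Position k = 3, exponent = n-1-k = 1
B^1 mod M = 11^1 mod 127 = 11
Delta = (8 - 9) * 11 mod 127 = 116
New hash = (70 + 116) mod 127 = 59

Answer: 59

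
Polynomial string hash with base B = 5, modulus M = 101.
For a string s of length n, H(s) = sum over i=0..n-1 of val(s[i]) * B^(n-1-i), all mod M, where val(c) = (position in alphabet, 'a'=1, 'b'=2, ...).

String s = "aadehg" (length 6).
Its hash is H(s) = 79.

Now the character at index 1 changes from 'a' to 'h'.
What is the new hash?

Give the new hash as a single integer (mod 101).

val('a') = 1, val('h') = 8
Position k = 1, exponent = n-1-k = 4
B^4 mod M = 5^4 mod 101 = 19
Delta = (8 - 1) * 19 mod 101 = 32
New hash = (79 + 32) mod 101 = 10

Answer: 10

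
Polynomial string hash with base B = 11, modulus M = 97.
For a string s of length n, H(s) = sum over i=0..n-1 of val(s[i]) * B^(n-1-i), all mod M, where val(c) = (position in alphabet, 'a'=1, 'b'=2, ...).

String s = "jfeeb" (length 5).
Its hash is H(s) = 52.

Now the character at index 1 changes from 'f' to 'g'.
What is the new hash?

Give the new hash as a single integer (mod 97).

val('f') = 6, val('g') = 7
Position k = 1, exponent = n-1-k = 3
B^3 mod M = 11^3 mod 97 = 70
Delta = (7 - 6) * 70 mod 97 = 70
New hash = (52 + 70) mod 97 = 25

Answer: 25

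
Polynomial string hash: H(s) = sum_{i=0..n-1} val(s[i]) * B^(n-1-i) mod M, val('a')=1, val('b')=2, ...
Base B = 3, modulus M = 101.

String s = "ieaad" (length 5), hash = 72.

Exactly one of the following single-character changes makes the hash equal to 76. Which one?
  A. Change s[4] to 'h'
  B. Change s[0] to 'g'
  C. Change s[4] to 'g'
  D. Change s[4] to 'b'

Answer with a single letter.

Option A: s[4]='d'->'h', delta=(8-4)*3^0 mod 101 = 4, hash=72+4 mod 101 = 76 <-- target
Option B: s[0]='i'->'g', delta=(7-9)*3^4 mod 101 = 40, hash=72+40 mod 101 = 11
Option C: s[4]='d'->'g', delta=(7-4)*3^0 mod 101 = 3, hash=72+3 mod 101 = 75
Option D: s[4]='d'->'b', delta=(2-4)*3^0 mod 101 = 99, hash=72+99 mod 101 = 70

Answer: A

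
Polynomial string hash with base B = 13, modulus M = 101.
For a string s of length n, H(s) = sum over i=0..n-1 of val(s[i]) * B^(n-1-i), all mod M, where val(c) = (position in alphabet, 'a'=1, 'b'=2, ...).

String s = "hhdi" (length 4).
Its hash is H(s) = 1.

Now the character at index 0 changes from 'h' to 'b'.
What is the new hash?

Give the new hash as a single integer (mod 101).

Answer: 50

Derivation:
val('h') = 8, val('b') = 2
Position k = 0, exponent = n-1-k = 3
B^3 mod M = 13^3 mod 101 = 76
Delta = (2 - 8) * 76 mod 101 = 49
New hash = (1 + 49) mod 101 = 50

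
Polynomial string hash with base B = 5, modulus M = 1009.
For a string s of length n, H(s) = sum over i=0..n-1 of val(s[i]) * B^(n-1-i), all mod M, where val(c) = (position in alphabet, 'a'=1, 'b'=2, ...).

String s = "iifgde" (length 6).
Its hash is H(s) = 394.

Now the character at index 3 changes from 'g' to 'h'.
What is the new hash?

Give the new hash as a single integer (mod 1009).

val('g') = 7, val('h') = 8
Position k = 3, exponent = n-1-k = 2
B^2 mod M = 5^2 mod 1009 = 25
Delta = (8 - 7) * 25 mod 1009 = 25
New hash = (394 + 25) mod 1009 = 419

Answer: 419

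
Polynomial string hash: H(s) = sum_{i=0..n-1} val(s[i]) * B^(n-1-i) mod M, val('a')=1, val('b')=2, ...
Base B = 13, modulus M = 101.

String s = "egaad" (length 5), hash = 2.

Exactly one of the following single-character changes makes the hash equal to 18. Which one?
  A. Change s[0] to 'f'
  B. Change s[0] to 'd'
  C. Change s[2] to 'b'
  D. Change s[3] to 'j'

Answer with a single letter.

Answer: D

Derivation:
Option A: s[0]='e'->'f', delta=(6-5)*13^4 mod 101 = 79, hash=2+79 mod 101 = 81
Option B: s[0]='e'->'d', delta=(4-5)*13^4 mod 101 = 22, hash=2+22 mod 101 = 24
Option C: s[2]='a'->'b', delta=(2-1)*13^2 mod 101 = 68, hash=2+68 mod 101 = 70
Option D: s[3]='a'->'j', delta=(10-1)*13^1 mod 101 = 16, hash=2+16 mod 101 = 18 <-- target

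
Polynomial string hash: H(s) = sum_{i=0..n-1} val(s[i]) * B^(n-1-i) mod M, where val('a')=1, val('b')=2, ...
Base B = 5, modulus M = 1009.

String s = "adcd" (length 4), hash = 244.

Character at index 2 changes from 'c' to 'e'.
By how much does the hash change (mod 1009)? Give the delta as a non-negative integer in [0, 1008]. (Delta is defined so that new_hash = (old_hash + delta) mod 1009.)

Delta formula: (val(new) - val(old)) * B^(n-1-k) mod M
  val('e') - val('c') = 5 - 3 = 2
  B^(n-1-k) = 5^1 mod 1009 = 5
  Delta = 2 * 5 mod 1009 = 10

Answer: 10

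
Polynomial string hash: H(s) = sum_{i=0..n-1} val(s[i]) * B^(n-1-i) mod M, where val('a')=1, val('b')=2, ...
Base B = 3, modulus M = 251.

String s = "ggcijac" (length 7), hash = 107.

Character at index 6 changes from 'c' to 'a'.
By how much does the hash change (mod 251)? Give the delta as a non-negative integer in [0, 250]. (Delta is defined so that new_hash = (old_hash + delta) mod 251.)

Delta formula: (val(new) - val(old)) * B^(n-1-k) mod M
  val('a') - val('c') = 1 - 3 = -2
  B^(n-1-k) = 3^0 mod 251 = 1
  Delta = -2 * 1 mod 251 = 249

Answer: 249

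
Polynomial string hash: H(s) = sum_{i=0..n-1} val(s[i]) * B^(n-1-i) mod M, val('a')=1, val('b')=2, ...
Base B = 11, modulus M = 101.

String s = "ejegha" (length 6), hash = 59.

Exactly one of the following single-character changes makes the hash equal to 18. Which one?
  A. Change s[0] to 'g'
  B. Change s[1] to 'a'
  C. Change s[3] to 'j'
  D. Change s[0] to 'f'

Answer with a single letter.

Option A: s[0]='e'->'g', delta=(7-5)*11^5 mod 101 = 13, hash=59+13 mod 101 = 72
Option B: s[1]='j'->'a', delta=(1-10)*11^4 mod 101 = 36, hash=59+36 mod 101 = 95
Option C: s[3]='g'->'j', delta=(10-7)*11^2 mod 101 = 60, hash=59+60 mod 101 = 18 <-- target
Option D: s[0]='e'->'f', delta=(6-5)*11^5 mod 101 = 57, hash=59+57 mod 101 = 15

Answer: C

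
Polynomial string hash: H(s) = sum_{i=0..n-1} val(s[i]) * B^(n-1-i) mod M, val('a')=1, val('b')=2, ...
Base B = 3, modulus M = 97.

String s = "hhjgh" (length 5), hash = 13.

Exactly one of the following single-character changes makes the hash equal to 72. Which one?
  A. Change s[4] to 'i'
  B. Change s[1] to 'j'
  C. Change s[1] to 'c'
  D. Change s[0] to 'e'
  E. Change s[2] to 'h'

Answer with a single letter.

Option A: s[4]='h'->'i', delta=(9-8)*3^0 mod 97 = 1, hash=13+1 mod 97 = 14
Option B: s[1]='h'->'j', delta=(10-8)*3^3 mod 97 = 54, hash=13+54 mod 97 = 67
Option C: s[1]='h'->'c', delta=(3-8)*3^3 mod 97 = 59, hash=13+59 mod 97 = 72 <-- target
Option D: s[0]='h'->'e', delta=(5-8)*3^4 mod 97 = 48, hash=13+48 mod 97 = 61
Option E: s[2]='j'->'h', delta=(8-10)*3^2 mod 97 = 79, hash=13+79 mod 97 = 92

Answer: C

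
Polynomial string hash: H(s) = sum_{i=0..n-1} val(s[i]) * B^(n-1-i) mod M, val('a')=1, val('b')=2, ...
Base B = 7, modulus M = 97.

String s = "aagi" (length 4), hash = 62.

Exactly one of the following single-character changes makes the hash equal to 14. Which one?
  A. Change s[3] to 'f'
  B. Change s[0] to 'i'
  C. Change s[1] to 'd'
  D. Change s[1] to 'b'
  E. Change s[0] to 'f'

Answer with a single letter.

Option A: s[3]='i'->'f', delta=(6-9)*7^0 mod 97 = 94, hash=62+94 mod 97 = 59
Option B: s[0]='a'->'i', delta=(9-1)*7^3 mod 97 = 28, hash=62+28 mod 97 = 90
Option C: s[1]='a'->'d', delta=(4-1)*7^2 mod 97 = 50, hash=62+50 mod 97 = 15
Option D: s[1]='a'->'b', delta=(2-1)*7^2 mod 97 = 49, hash=62+49 mod 97 = 14 <-- target
Option E: s[0]='a'->'f', delta=(6-1)*7^3 mod 97 = 66, hash=62+66 mod 97 = 31

Answer: D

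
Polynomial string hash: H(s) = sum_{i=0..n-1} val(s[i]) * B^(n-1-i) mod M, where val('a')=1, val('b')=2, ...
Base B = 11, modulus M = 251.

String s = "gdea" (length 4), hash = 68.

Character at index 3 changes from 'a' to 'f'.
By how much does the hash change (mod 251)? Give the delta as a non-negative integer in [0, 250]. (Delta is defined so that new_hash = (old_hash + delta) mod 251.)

Delta formula: (val(new) - val(old)) * B^(n-1-k) mod M
  val('f') - val('a') = 6 - 1 = 5
  B^(n-1-k) = 11^0 mod 251 = 1
  Delta = 5 * 1 mod 251 = 5

Answer: 5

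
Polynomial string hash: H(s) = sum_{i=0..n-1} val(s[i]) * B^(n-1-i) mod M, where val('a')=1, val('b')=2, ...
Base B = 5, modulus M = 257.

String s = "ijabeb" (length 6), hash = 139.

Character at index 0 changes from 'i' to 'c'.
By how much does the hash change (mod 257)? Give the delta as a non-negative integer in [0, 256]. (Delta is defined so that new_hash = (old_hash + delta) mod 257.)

Delta formula: (val(new) - val(old)) * B^(n-1-k) mod M
  val('c') - val('i') = 3 - 9 = -6
  B^(n-1-k) = 5^5 mod 257 = 41
  Delta = -6 * 41 mod 257 = 11

Answer: 11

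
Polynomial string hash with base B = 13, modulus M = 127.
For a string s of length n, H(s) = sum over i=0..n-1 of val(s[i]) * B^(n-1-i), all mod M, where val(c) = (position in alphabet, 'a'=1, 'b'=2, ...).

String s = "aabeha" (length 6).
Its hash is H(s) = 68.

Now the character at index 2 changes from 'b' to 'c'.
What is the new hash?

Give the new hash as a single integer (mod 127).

val('b') = 2, val('c') = 3
Position k = 2, exponent = n-1-k = 3
B^3 mod M = 13^3 mod 127 = 38
Delta = (3 - 2) * 38 mod 127 = 38
New hash = (68 + 38) mod 127 = 106

Answer: 106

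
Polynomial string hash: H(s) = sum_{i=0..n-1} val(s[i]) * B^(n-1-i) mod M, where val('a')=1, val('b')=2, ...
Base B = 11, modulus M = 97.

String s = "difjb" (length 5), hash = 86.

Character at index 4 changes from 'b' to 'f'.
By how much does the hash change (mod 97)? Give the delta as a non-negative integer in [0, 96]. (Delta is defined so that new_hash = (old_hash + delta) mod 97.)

Answer: 4

Derivation:
Delta formula: (val(new) - val(old)) * B^(n-1-k) mod M
  val('f') - val('b') = 6 - 2 = 4
  B^(n-1-k) = 11^0 mod 97 = 1
  Delta = 4 * 1 mod 97 = 4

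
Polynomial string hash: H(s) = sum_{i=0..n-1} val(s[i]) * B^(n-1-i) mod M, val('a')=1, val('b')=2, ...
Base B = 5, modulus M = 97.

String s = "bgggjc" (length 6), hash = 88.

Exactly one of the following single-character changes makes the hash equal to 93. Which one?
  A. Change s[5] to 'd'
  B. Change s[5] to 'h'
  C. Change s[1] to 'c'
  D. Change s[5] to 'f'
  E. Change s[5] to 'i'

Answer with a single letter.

Answer: B

Derivation:
Option A: s[5]='c'->'d', delta=(4-3)*5^0 mod 97 = 1, hash=88+1 mod 97 = 89
Option B: s[5]='c'->'h', delta=(8-3)*5^0 mod 97 = 5, hash=88+5 mod 97 = 93 <-- target
Option C: s[1]='g'->'c', delta=(3-7)*5^4 mod 97 = 22, hash=88+22 mod 97 = 13
Option D: s[5]='c'->'f', delta=(6-3)*5^0 mod 97 = 3, hash=88+3 mod 97 = 91
Option E: s[5]='c'->'i', delta=(9-3)*5^0 mod 97 = 6, hash=88+6 mod 97 = 94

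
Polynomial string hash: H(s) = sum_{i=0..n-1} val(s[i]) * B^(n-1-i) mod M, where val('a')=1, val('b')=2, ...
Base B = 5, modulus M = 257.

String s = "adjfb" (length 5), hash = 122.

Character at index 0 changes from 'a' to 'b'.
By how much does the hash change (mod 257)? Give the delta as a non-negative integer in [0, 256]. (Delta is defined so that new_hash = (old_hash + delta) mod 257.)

Answer: 111

Derivation:
Delta formula: (val(new) - val(old)) * B^(n-1-k) mod M
  val('b') - val('a') = 2 - 1 = 1
  B^(n-1-k) = 5^4 mod 257 = 111
  Delta = 1 * 111 mod 257 = 111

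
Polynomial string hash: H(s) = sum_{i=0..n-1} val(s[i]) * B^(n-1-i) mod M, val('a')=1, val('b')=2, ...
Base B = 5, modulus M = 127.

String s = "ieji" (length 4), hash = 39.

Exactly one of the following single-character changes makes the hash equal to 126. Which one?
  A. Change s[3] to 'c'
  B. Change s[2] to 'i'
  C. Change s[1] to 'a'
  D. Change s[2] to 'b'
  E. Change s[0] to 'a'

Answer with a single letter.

Answer: D

Derivation:
Option A: s[3]='i'->'c', delta=(3-9)*5^0 mod 127 = 121, hash=39+121 mod 127 = 33
Option B: s[2]='j'->'i', delta=(9-10)*5^1 mod 127 = 122, hash=39+122 mod 127 = 34
Option C: s[1]='e'->'a', delta=(1-5)*5^2 mod 127 = 27, hash=39+27 mod 127 = 66
Option D: s[2]='j'->'b', delta=(2-10)*5^1 mod 127 = 87, hash=39+87 mod 127 = 126 <-- target
Option E: s[0]='i'->'a', delta=(1-9)*5^3 mod 127 = 16, hash=39+16 mod 127 = 55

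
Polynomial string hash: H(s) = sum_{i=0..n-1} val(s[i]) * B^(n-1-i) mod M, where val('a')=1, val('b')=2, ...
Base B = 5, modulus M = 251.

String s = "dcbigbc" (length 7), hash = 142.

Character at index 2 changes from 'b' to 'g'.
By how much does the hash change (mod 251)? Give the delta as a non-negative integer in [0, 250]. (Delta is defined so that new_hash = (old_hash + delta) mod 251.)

Delta formula: (val(new) - val(old)) * B^(n-1-k) mod M
  val('g') - val('b') = 7 - 2 = 5
  B^(n-1-k) = 5^4 mod 251 = 123
  Delta = 5 * 123 mod 251 = 113

Answer: 113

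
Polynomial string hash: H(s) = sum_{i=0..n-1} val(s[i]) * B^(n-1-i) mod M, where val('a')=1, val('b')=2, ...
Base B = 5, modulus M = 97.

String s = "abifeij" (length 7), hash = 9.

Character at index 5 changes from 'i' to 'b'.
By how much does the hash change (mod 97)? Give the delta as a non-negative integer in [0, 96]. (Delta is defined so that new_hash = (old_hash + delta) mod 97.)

Delta formula: (val(new) - val(old)) * B^(n-1-k) mod M
  val('b') - val('i') = 2 - 9 = -7
  B^(n-1-k) = 5^1 mod 97 = 5
  Delta = -7 * 5 mod 97 = 62

Answer: 62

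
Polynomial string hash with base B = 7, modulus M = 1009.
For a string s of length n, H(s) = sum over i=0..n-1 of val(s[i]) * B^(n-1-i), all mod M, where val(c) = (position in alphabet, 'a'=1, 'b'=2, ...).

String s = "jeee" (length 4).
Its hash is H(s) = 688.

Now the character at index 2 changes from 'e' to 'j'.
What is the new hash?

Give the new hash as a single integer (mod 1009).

val('e') = 5, val('j') = 10
Position k = 2, exponent = n-1-k = 1
B^1 mod M = 7^1 mod 1009 = 7
Delta = (10 - 5) * 7 mod 1009 = 35
New hash = (688 + 35) mod 1009 = 723

Answer: 723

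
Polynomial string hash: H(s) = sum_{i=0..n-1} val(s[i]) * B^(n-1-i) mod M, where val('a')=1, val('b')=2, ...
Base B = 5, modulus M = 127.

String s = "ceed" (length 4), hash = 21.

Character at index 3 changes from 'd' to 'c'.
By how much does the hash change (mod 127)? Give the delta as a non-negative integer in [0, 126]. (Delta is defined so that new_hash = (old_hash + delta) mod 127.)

Answer: 126

Derivation:
Delta formula: (val(new) - val(old)) * B^(n-1-k) mod M
  val('c') - val('d') = 3 - 4 = -1
  B^(n-1-k) = 5^0 mod 127 = 1
  Delta = -1 * 1 mod 127 = 126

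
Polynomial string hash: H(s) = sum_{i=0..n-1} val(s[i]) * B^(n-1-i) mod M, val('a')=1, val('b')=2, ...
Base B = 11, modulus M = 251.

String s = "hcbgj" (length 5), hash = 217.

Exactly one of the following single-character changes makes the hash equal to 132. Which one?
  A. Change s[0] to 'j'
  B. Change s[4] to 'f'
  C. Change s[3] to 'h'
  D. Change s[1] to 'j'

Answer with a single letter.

Option A: s[0]='h'->'j', delta=(10-8)*11^4 mod 251 = 166, hash=217+166 mod 251 = 132 <-- target
Option B: s[4]='j'->'f', delta=(6-10)*11^0 mod 251 = 247, hash=217+247 mod 251 = 213
Option C: s[3]='g'->'h', delta=(8-7)*11^1 mod 251 = 11, hash=217+11 mod 251 = 228
Option D: s[1]='c'->'j', delta=(10-3)*11^3 mod 251 = 30, hash=217+30 mod 251 = 247

Answer: A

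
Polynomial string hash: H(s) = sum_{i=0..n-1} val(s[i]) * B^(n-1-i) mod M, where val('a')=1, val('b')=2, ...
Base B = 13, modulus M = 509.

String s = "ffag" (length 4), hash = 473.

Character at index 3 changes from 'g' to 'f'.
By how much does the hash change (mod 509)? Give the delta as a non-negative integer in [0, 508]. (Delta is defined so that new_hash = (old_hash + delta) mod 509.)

Answer: 508

Derivation:
Delta formula: (val(new) - val(old)) * B^(n-1-k) mod M
  val('f') - val('g') = 6 - 7 = -1
  B^(n-1-k) = 13^0 mod 509 = 1
  Delta = -1 * 1 mod 509 = 508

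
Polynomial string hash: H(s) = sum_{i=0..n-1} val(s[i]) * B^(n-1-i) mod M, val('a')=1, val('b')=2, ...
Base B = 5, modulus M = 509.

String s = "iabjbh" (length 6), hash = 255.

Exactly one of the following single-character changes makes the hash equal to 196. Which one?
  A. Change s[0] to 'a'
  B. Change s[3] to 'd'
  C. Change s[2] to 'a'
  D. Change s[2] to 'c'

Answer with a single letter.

Answer: A

Derivation:
Option A: s[0]='i'->'a', delta=(1-9)*5^5 mod 509 = 450, hash=255+450 mod 509 = 196 <-- target
Option B: s[3]='j'->'d', delta=(4-10)*5^2 mod 509 = 359, hash=255+359 mod 509 = 105
Option C: s[2]='b'->'a', delta=(1-2)*5^3 mod 509 = 384, hash=255+384 mod 509 = 130
Option D: s[2]='b'->'c', delta=(3-2)*5^3 mod 509 = 125, hash=255+125 mod 509 = 380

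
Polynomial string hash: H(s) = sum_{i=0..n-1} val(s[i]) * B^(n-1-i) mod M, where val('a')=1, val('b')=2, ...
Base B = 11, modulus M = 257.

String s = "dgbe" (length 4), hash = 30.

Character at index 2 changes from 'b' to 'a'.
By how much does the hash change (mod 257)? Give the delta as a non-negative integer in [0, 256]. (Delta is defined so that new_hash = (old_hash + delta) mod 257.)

Answer: 246

Derivation:
Delta formula: (val(new) - val(old)) * B^(n-1-k) mod M
  val('a') - val('b') = 1 - 2 = -1
  B^(n-1-k) = 11^1 mod 257 = 11
  Delta = -1 * 11 mod 257 = 246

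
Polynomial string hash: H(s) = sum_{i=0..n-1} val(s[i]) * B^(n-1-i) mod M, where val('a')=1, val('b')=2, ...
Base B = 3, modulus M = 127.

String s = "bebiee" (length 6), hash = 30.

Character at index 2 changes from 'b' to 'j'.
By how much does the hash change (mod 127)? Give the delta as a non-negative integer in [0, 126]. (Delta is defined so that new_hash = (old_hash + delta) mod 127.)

Delta formula: (val(new) - val(old)) * B^(n-1-k) mod M
  val('j') - val('b') = 10 - 2 = 8
  B^(n-1-k) = 3^3 mod 127 = 27
  Delta = 8 * 27 mod 127 = 89

Answer: 89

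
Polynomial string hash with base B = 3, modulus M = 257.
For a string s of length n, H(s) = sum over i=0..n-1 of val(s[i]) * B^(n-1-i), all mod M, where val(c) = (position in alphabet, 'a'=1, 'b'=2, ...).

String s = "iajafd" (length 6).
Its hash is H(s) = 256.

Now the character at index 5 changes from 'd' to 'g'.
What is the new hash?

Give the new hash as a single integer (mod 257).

Answer: 2

Derivation:
val('d') = 4, val('g') = 7
Position k = 5, exponent = n-1-k = 0
B^0 mod M = 3^0 mod 257 = 1
Delta = (7 - 4) * 1 mod 257 = 3
New hash = (256 + 3) mod 257 = 2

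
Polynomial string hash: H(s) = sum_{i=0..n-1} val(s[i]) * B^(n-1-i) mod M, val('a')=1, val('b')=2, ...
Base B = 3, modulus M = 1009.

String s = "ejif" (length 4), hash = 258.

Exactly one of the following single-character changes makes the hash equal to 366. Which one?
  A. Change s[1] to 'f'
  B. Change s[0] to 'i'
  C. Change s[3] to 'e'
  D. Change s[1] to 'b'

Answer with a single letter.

Option A: s[1]='j'->'f', delta=(6-10)*3^2 mod 1009 = 973, hash=258+973 mod 1009 = 222
Option B: s[0]='e'->'i', delta=(9-5)*3^3 mod 1009 = 108, hash=258+108 mod 1009 = 366 <-- target
Option C: s[3]='f'->'e', delta=(5-6)*3^0 mod 1009 = 1008, hash=258+1008 mod 1009 = 257
Option D: s[1]='j'->'b', delta=(2-10)*3^2 mod 1009 = 937, hash=258+937 mod 1009 = 186

Answer: B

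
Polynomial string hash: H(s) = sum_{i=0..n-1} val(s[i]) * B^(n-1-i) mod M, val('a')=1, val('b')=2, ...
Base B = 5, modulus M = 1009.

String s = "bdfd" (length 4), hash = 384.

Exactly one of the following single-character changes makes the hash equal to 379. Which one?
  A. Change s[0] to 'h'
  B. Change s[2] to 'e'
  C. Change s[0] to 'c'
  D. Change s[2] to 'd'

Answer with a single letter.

Option A: s[0]='b'->'h', delta=(8-2)*5^3 mod 1009 = 750, hash=384+750 mod 1009 = 125
Option B: s[2]='f'->'e', delta=(5-6)*5^1 mod 1009 = 1004, hash=384+1004 mod 1009 = 379 <-- target
Option C: s[0]='b'->'c', delta=(3-2)*5^3 mod 1009 = 125, hash=384+125 mod 1009 = 509
Option D: s[2]='f'->'d', delta=(4-6)*5^1 mod 1009 = 999, hash=384+999 mod 1009 = 374

Answer: B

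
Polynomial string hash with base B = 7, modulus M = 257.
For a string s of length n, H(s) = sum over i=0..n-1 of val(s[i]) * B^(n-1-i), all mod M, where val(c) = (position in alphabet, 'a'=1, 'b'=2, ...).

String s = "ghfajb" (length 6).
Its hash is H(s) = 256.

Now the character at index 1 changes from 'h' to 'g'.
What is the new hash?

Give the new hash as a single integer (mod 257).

Answer: 168

Derivation:
val('h') = 8, val('g') = 7
Position k = 1, exponent = n-1-k = 4
B^4 mod M = 7^4 mod 257 = 88
Delta = (7 - 8) * 88 mod 257 = 169
New hash = (256 + 169) mod 257 = 168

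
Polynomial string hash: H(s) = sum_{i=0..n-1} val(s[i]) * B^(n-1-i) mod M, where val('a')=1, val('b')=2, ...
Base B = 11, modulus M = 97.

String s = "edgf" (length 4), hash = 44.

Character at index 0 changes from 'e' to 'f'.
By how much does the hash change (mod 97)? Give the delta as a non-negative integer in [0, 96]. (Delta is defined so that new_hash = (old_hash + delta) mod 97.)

Answer: 70

Derivation:
Delta formula: (val(new) - val(old)) * B^(n-1-k) mod M
  val('f') - val('e') = 6 - 5 = 1
  B^(n-1-k) = 11^3 mod 97 = 70
  Delta = 1 * 70 mod 97 = 70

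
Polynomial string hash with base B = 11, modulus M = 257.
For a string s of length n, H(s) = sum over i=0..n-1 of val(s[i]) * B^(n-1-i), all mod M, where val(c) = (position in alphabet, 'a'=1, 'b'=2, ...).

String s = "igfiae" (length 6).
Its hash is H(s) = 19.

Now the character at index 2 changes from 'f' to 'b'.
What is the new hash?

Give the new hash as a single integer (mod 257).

val('f') = 6, val('b') = 2
Position k = 2, exponent = n-1-k = 3
B^3 mod M = 11^3 mod 257 = 46
Delta = (2 - 6) * 46 mod 257 = 73
New hash = (19 + 73) mod 257 = 92

Answer: 92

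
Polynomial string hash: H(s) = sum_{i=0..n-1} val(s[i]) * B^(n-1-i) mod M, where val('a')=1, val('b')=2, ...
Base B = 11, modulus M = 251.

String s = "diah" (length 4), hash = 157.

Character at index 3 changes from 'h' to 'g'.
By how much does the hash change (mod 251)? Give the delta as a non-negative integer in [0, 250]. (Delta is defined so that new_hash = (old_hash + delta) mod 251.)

Delta formula: (val(new) - val(old)) * B^(n-1-k) mod M
  val('g') - val('h') = 7 - 8 = -1
  B^(n-1-k) = 11^0 mod 251 = 1
  Delta = -1 * 1 mod 251 = 250

Answer: 250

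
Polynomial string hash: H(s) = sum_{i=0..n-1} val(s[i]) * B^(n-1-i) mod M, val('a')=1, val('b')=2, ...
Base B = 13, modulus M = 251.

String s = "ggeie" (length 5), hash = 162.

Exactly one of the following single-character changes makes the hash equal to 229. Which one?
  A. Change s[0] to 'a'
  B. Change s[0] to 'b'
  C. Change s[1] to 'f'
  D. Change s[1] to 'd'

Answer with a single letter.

Answer: A

Derivation:
Option A: s[0]='g'->'a', delta=(1-7)*13^4 mod 251 = 67, hash=162+67 mod 251 = 229 <-- target
Option B: s[0]='g'->'b', delta=(2-7)*13^4 mod 251 = 14, hash=162+14 mod 251 = 176
Option C: s[1]='g'->'f', delta=(6-7)*13^3 mod 251 = 62, hash=162+62 mod 251 = 224
Option D: s[1]='g'->'d', delta=(4-7)*13^3 mod 251 = 186, hash=162+186 mod 251 = 97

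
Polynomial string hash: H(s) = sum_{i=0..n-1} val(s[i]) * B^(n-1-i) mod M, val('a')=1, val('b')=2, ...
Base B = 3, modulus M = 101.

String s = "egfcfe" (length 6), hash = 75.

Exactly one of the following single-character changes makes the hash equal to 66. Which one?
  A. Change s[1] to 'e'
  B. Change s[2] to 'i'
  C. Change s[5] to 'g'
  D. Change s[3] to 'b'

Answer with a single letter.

Answer: D

Derivation:
Option A: s[1]='g'->'e', delta=(5-7)*3^4 mod 101 = 40, hash=75+40 mod 101 = 14
Option B: s[2]='f'->'i', delta=(9-6)*3^3 mod 101 = 81, hash=75+81 mod 101 = 55
Option C: s[5]='e'->'g', delta=(7-5)*3^0 mod 101 = 2, hash=75+2 mod 101 = 77
Option D: s[3]='c'->'b', delta=(2-3)*3^2 mod 101 = 92, hash=75+92 mod 101 = 66 <-- target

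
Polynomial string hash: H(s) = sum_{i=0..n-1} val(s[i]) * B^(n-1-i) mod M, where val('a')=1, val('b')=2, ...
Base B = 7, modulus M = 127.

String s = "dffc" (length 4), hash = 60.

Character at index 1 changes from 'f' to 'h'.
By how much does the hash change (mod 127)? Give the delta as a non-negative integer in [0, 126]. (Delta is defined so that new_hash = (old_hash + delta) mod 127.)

Answer: 98

Derivation:
Delta formula: (val(new) - val(old)) * B^(n-1-k) mod M
  val('h') - val('f') = 8 - 6 = 2
  B^(n-1-k) = 7^2 mod 127 = 49
  Delta = 2 * 49 mod 127 = 98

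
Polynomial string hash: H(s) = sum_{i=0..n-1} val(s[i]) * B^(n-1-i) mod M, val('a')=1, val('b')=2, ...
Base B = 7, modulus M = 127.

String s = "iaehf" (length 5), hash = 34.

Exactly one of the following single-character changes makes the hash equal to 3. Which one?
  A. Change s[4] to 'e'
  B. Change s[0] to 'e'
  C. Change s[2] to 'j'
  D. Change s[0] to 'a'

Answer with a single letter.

Option A: s[4]='f'->'e', delta=(5-6)*7^0 mod 127 = 126, hash=34+126 mod 127 = 33
Option B: s[0]='i'->'e', delta=(5-9)*7^4 mod 127 = 48, hash=34+48 mod 127 = 82
Option C: s[2]='e'->'j', delta=(10-5)*7^2 mod 127 = 118, hash=34+118 mod 127 = 25
Option D: s[0]='i'->'a', delta=(1-9)*7^4 mod 127 = 96, hash=34+96 mod 127 = 3 <-- target

Answer: D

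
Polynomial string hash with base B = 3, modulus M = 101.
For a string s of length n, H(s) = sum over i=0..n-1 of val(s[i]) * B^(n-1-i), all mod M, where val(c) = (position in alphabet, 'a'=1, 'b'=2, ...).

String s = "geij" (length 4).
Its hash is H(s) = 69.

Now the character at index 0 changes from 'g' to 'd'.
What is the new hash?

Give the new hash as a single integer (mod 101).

val('g') = 7, val('d') = 4
Position k = 0, exponent = n-1-k = 3
B^3 mod M = 3^3 mod 101 = 27
Delta = (4 - 7) * 27 mod 101 = 20
New hash = (69 + 20) mod 101 = 89

Answer: 89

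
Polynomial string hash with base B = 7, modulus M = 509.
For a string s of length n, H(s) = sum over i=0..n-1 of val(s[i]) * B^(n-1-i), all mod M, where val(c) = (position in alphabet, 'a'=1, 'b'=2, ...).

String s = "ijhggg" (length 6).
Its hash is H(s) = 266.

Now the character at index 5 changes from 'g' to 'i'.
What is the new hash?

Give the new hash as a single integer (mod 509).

Answer: 268

Derivation:
val('g') = 7, val('i') = 9
Position k = 5, exponent = n-1-k = 0
B^0 mod M = 7^0 mod 509 = 1
Delta = (9 - 7) * 1 mod 509 = 2
New hash = (266 + 2) mod 509 = 268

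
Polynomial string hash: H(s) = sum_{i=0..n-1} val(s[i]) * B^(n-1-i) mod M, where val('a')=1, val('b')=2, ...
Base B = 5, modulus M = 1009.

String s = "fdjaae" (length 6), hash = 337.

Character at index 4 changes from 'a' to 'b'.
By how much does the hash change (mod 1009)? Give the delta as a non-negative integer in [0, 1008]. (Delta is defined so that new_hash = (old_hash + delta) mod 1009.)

Delta formula: (val(new) - val(old)) * B^(n-1-k) mod M
  val('b') - val('a') = 2 - 1 = 1
  B^(n-1-k) = 5^1 mod 1009 = 5
  Delta = 1 * 5 mod 1009 = 5

Answer: 5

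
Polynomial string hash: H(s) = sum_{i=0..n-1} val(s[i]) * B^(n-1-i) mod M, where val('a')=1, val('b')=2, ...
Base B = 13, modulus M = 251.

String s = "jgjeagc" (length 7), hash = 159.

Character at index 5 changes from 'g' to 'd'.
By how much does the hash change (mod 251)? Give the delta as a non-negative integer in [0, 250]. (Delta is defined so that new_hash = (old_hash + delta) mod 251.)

Answer: 212

Derivation:
Delta formula: (val(new) - val(old)) * B^(n-1-k) mod M
  val('d') - val('g') = 4 - 7 = -3
  B^(n-1-k) = 13^1 mod 251 = 13
  Delta = -3 * 13 mod 251 = 212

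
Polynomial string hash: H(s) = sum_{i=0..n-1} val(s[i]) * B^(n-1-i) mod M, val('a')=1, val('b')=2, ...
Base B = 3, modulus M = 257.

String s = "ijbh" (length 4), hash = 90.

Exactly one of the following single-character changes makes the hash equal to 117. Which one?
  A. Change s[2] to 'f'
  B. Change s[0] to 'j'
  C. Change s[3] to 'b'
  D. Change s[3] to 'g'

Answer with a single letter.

Answer: B

Derivation:
Option A: s[2]='b'->'f', delta=(6-2)*3^1 mod 257 = 12, hash=90+12 mod 257 = 102
Option B: s[0]='i'->'j', delta=(10-9)*3^3 mod 257 = 27, hash=90+27 mod 257 = 117 <-- target
Option C: s[3]='h'->'b', delta=(2-8)*3^0 mod 257 = 251, hash=90+251 mod 257 = 84
Option D: s[3]='h'->'g', delta=(7-8)*3^0 mod 257 = 256, hash=90+256 mod 257 = 89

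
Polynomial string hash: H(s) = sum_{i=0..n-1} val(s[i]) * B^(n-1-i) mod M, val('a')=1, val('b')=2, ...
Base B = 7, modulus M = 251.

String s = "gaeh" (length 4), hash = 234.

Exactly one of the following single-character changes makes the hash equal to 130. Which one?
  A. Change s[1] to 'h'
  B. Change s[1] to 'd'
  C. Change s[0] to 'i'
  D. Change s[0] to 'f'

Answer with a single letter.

Option A: s[1]='a'->'h', delta=(8-1)*7^2 mod 251 = 92, hash=234+92 mod 251 = 75
Option B: s[1]='a'->'d', delta=(4-1)*7^2 mod 251 = 147, hash=234+147 mod 251 = 130 <-- target
Option C: s[0]='g'->'i', delta=(9-7)*7^3 mod 251 = 184, hash=234+184 mod 251 = 167
Option D: s[0]='g'->'f', delta=(6-7)*7^3 mod 251 = 159, hash=234+159 mod 251 = 142

Answer: B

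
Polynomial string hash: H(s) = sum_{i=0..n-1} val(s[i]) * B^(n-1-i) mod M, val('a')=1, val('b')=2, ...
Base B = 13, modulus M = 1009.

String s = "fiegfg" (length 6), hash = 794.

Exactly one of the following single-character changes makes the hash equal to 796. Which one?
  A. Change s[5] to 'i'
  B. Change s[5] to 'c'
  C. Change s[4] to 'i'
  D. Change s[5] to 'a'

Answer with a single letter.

Option A: s[5]='g'->'i', delta=(9-7)*13^0 mod 1009 = 2, hash=794+2 mod 1009 = 796 <-- target
Option B: s[5]='g'->'c', delta=(3-7)*13^0 mod 1009 = 1005, hash=794+1005 mod 1009 = 790
Option C: s[4]='f'->'i', delta=(9-6)*13^1 mod 1009 = 39, hash=794+39 mod 1009 = 833
Option D: s[5]='g'->'a', delta=(1-7)*13^0 mod 1009 = 1003, hash=794+1003 mod 1009 = 788

Answer: A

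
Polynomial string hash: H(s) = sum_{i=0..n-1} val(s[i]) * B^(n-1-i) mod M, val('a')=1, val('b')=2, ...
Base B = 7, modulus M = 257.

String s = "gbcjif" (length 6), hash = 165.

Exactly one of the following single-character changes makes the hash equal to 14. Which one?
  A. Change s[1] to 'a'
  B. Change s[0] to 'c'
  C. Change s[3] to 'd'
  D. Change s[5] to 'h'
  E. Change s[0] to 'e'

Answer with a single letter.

Answer: B

Derivation:
Option A: s[1]='b'->'a', delta=(1-2)*7^4 mod 257 = 169, hash=165+169 mod 257 = 77
Option B: s[0]='g'->'c', delta=(3-7)*7^5 mod 257 = 106, hash=165+106 mod 257 = 14 <-- target
Option C: s[3]='j'->'d', delta=(4-10)*7^2 mod 257 = 220, hash=165+220 mod 257 = 128
Option D: s[5]='f'->'h', delta=(8-6)*7^0 mod 257 = 2, hash=165+2 mod 257 = 167
Option E: s[0]='g'->'e', delta=(5-7)*7^5 mod 257 = 53, hash=165+53 mod 257 = 218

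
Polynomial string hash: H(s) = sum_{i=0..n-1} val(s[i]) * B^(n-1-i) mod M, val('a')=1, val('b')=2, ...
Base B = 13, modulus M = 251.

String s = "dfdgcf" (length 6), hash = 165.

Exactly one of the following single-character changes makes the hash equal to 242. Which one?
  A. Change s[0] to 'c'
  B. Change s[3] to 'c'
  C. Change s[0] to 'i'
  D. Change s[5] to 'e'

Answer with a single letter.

Option A: s[0]='d'->'c', delta=(3-4)*13^5 mod 251 = 187, hash=165+187 mod 251 = 101
Option B: s[3]='g'->'c', delta=(3-7)*13^2 mod 251 = 77, hash=165+77 mod 251 = 242 <-- target
Option C: s[0]='d'->'i', delta=(9-4)*13^5 mod 251 = 69, hash=165+69 mod 251 = 234
Option D: s[5]='f'->'e', delta=(5-6)*13^0 mod 251 = 250, hash=165+250 mod 251 = 164

Answer: B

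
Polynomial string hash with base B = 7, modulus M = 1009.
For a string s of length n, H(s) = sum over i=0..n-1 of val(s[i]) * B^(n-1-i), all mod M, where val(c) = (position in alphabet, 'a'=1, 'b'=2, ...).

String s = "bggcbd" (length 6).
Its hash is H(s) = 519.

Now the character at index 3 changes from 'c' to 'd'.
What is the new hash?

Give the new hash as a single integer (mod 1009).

Answer: 568

Derivation:
val('c') = 3, val('d') = 4
Position k = 3, exponent = n-1-k = 2
B^2 mod M = 7^2 mod 1009 = 49
Delta = (4 - 3) * 49 mod 1009 = 49
New hash = (519 + 49) mod 1009 = 568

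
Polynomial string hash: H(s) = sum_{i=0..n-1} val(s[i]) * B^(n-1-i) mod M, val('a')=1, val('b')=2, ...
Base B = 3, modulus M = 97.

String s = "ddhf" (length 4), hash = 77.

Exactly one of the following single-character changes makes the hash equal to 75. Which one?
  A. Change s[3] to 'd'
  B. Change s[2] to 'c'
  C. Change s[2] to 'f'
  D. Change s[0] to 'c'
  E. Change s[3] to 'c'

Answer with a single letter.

Answer: A

Derivation:
Option A: s[3]='f'->'d', delta=(4-6)*3^0 mod 97 = 95, hash=77+95 mod 97 = 75 <-- target
Option B: s[2]='h'->'c', delta=(3-8)*3^1 mod 97 = 82, hash=77+82 mod 97 = 62
Option C: s[2]='h'->'f', delta=(6-8)*3^1 mod 97 = 91, hash=77+91 mod 97 = 71
Option D: s[0]='d'->'c', delta=(3-4)*3^3 mod 97 = 70, hash=77+70 mod 97 = 50
Option E: s[3]='f'->'c', delta=(3-6)*3^0 mod 97 = 94, hash=77+94 mod 97 = 74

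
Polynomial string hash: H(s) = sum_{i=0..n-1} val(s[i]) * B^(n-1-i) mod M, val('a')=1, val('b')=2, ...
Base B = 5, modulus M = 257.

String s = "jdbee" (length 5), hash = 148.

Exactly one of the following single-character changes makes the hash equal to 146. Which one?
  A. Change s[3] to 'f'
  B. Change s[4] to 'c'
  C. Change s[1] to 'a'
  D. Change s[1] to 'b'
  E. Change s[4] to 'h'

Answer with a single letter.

Option A: s[3]='e'->'f', delta=(6-5)*5^1 mod 257 = 5, hash=148+5 mod 257 = 153
Option B: s[4]='e'->'c', delta=(3-5)*5^0 mod 257 = 255, hash=148+255 mod 257 = 146 <-- target
Option C: s[1]='d'->'a', delta=(1-4)*5^3 mod 257 = 139, hash=148+139 mod 257 = 30
Option D: s[1]='d'->'b', delta=(2-4)*5^3 mod 257 = 7, hash=148+7 mod 257 = 155
Option E: s[4]='e'->'h', delta=(8-5)*5^0 mod 257 = 3, hash=148+3 mod 257 = 151

Answer: B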